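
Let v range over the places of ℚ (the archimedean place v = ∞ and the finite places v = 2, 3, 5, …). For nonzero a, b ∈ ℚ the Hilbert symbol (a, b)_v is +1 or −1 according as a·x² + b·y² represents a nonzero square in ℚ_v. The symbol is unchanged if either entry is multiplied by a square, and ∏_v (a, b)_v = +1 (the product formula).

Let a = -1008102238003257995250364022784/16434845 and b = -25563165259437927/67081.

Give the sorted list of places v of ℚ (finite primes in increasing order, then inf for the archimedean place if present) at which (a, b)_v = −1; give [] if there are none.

[5, inf]

(a, b) ≡ (-230, -1023) mod (ℚ^×)²; places V = {2, 3, 5, 7, 11, 19, 23, 31, 37, 41, ∞}.
(a,b)_23: α=3, u≡1; β=2, v≡4 (mod 23); (1|23)=+1, (4|23)=+1; sign (−1)^0·+1^2·+1^3 = +1.
(a,b)_11: α=2, u≡1; β=1, v≡7 (mod 11); (1|11)=+1, (7|11)=-1; sign (−1)^0·+1^1·-1^2 = +1.
(a,b)_31: α=2, u≡8; β=3, v≡23 (mod 31); (8|31)=+1, (23|31)=-1; sign (−1)^0·+1^3·-1^2 = +1.
(a,b)_2: α=15, β=0; u≡5, v≡1 (mod 8); ε(u)ε(v)=0·0, αω(v)=15·0, βω(u)=0·1; sum ≡ 0  ⇒  +1.
(a,b)_∞: sgn(-230)=−, sgn(-1023)=−, so -1.
(a,b)_41: α=4, u≡25; β=2, v≡32 (mod 41); (25|41)=+1, (32|41)=+1; sign (−1)^0·+1^2·+1^4 = +1.
(a,b)_19: α=4, u≡17; β=2, v≡13 (mod 19); (17|19)=+1, (13|19)=-1; sign (−1)^0·+1^2·-1^4 = +1.
(a,b)_37: α=-2, u≡18; β=-2, v≡24 (mod 37); (18|37)=-1, (24|37)=-1; sign (−1)^0·-1^-2·-1^-2 = +1.
(a,b)_5: α=-1, u≡4; β=0, v≡3 (mod 5); (4|5)=+1, (3|5)=-1; sign (−1)^0·+1^0·-1^-1 = -1.
(a,b)_7: α=-4, u≡4; β=-2, v≡3 (mod 7); (4|7)=+1, (3|7)=-1; sign (−1)^0·+1^-2·-1^-4 = +1.
(a,b)_3: α=10, u≡1; β=5, v≡1 (mod 3); (1|3)=+1, (1|3)=+1; sign (−1)^0·+1^5·+1^10 = +1.
Ram(-230, -1023) = {5, ∞}; no ℚ_5-point on the conic.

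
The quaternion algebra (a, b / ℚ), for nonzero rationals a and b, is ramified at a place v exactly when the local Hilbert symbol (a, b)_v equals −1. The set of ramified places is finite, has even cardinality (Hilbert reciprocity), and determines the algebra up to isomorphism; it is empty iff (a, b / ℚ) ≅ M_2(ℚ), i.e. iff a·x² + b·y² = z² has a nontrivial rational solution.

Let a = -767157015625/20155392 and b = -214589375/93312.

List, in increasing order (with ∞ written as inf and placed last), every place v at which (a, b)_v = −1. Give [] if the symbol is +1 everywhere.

(a, b) ≡ (-3, -286) mod (ℚ^×)²; places V = {2, 3, 5, 7, 11, 13, ∞}.
(a,b)_2: α=-10, β=-7; u≡5, v≡1 (mod 8); ε(u)ε(v)=0·0, αω(v)=-10·0, βω(u)=-7·1; sum ≡ 1  ⇒  -1.
(a,b)_13: α=2, u≡1; β=1, v≡4 (mod 13); (1|13)=+1, (4|13)=+1; sign (−1)^0·+1^1·+1^2 = +1.
(a,b)_3: α=-9, u≡2; β=-6, v≡2 (mod 3); (2|3)=-1, (2|3)=-1; sign (−1)^0·-1^-6·-1^-9 = -1.
(a,b)_11: α=2, u≡7; β=1, v≡10 (mod 11); (7|11)=-1, (10|11)=-1; sign (−1)^0·-1^1·-1^2 = -1.
(a,b)_7: α=4, u≡1; β=4, v≡4 (mod 7); (1|7)=+1, (4|7)=+1; sign (−1)^0·+1^4·+1^4 = +1.
(a,b)_∞: sgn(-3)=−, sgn(-286)=−, so -1.
(a,b)_5: α=6, u≡3; β=4, v≡1 (mod 5); (3|5)=-1, (1|5)=+1; sign (−1)^0·-1^4·+1^6 = +1.
|Ram(-3, -286)| = 4, even; anisotropic at {2, 3, 11, ∞}.

[2, 3, 11, inf]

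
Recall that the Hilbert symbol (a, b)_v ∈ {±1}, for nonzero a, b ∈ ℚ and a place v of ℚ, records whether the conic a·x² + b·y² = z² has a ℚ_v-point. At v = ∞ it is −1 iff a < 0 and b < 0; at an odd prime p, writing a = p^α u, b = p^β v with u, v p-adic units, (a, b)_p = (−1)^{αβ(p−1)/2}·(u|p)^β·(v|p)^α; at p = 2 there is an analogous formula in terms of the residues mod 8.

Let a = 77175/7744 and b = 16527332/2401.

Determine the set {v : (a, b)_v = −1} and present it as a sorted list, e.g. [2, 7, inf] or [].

[7, 17]

Mod squares: a ≡ 7, b ≡ 17. Check v ∈ {∞, 2, 3, 5, 7, 11, 17, 29}.
v=7: a=7^3·(≡4), b=7^-4·(≡3) mod 7; (4|7)=+1, (3|7)=-1; (−1)^{3·-4·3}·(+1)^-4·(-1)^3 = -1.
v=17: a=17^0·(≡7), b=17^3·(≡8) mod 17; (7|17)=-1, (8|17)=+1; (−1)^{0·3·8}·(-1)^3·(+1)^0 = -1.
v=∞: 7 > 0 and 17 > 0  ⇒  (a,b)_∞ = +1.
v=3: a=3^2·(≡1), b=3^0·(≡2) mod 3; (1|3)=+1, (2|3)=-1; (−1)^{2·0·1}·(+1)^0·(-1)^2 = +1.
v=5: a=5^2·(≡3), b=5^0·(≡2) mod 5; (3|5)=-1, (2|5)=-1; (−1)^{2·0·2}·(-1)^0·(-1)^2 = +1.
v=29: a=29^0·(≡6), b=29^2·(≡21) mod 29; (6|29)=+1, (21|29)=-1; (−1)^{0·2·14}·(+1)^2·(-1)^0 = +1.
v=11: a=11^-2·(≡6), b=11^0·(≡10) mod 11; (6|11)=-1, (10|11)=-1; (−1)^{-2·0·5}·(-1)^0·(-1)^-2 = +1.
v=2: v_2(a)=-6, v_2(b)=2; units ≡ 7, 1 (mod 8); ε·ε+αω+βω = 1·0+-6·0+2·0 ≡ 0  ⇒  (a,b)_2 = +1.
|Ram(7, 17)| = 2, even; anisotropic at {7, 17}.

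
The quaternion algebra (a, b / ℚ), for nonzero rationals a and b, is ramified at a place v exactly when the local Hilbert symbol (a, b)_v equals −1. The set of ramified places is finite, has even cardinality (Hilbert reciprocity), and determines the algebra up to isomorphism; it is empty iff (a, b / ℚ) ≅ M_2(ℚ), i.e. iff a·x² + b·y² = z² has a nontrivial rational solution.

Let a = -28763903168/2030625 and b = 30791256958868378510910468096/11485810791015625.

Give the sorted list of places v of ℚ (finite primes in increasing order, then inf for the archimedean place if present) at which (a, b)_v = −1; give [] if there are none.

[7, 13]

Mod squares: a ≡ -1547, b ≡ 51051. Check v ∈ {∞, 2, 3, 5, 7, 11, 13, 17, 19}.
v=∞: -1547 < 0 and 51051 > 0  ⇒  (a,b)_∞ = +1.
v=2: v_2(a)=6, v_2(b)=12; units ≡ 5, 3 (mod 8); ε·ε+αω+βω = 0·1+6·1+12·1 ≡ 0  ⇒  (a,b)_2 = +1.
v=7: a=7^5·(≡3), b=7^11·(≡6) mod 7; (3|7)=-1, (6|7)=-1; (−1)^{5·11·3}·(-1)^11·(-1)^5 = -1.
v=5: a=5^-4·(≡3), b=5^-12·(≡1) mod 5; (3|5)=-1, (1|5)=+1; (−1)^{-4·-12·2}·(-1)^-12·(+1)^-4 = +1.
v=3: a=3^-2·(≡1), b=3^7·(≡1) mod 3; (1|3)=+1, (1|3)=+1; (−1)^{-2·7·1}·(+1)^7·(+1)^-2 = +1.
v=17: a=17^1·(≡10), b=17^3·(≡11) mod 17; (10|17)=-1, (11|17)=-1; (−1)^{1·3·8}·(-1)^3·(-1)^1 = +1.
v=19: a=19^-2·(≡11), b=19^-6·(≡17) mod 19; (11|19)=+1, (17|19)=+1; (−1)^{-2·-6·9}·(+1)^-6·(+1)^-2 = +1.
v=13: a=13^1·(≡6), b=13^3·(≡3) mod 13; (6|13)=-1, (3|13)=+1; (−1)^{1·3·6}·(-1)^3·(+1)^1 = -1.
v=11: a=11^2·(≡3), b=11^5·(≡6) mod 11; (3|11)=+1, (6|11)=-1; (−1)^{2·5·5}·(+1)^5·(-1)^2 = +1.
|Ram(-1547, 51051)| = 2, even; anisotropic at {7, 13}.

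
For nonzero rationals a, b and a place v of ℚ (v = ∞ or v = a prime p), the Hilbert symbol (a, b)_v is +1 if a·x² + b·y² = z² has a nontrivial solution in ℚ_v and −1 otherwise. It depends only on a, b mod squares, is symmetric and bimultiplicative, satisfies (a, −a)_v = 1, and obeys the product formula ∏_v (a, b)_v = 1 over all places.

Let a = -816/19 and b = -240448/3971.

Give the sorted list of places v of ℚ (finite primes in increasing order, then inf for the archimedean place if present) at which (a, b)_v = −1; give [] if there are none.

(a, b) ≡ (-969, -143) mod (ℚ^×)²; places V = {2, 3, 11, 13, 17, 19, ∞}.
(a,b)_13: α=0, u≡7; β=1, v≡7 (mod 13); (7|13)=-1, (7|13)=-1; sign (−1)^0·-1^1·-1^0 = -1.
(a,b)_19: α=-1, u≡1; β=-2, v≡17 (mod 19); (1|19)=+1, (17|19)=+1; sign (−1)^0·+1^-2·+1^-1 = +1.
(a,b)_11: α=0, u≡8; β=-1, v≡5 (mod 11); (8|11)=-1, (5|11)=+1; sign (−1)^0·-1^-1·+1^0 = -1.
(a,b)_2: α=4, β=6; u≡7, v≡1 (mod 8); ε(u)ε(v)=1·0, αω(v)=4·0, βω(u)=6·0; sum ≡ 0  ⇒  +1.
(a,b)_17: α=1, u≡10; β=2, v≡12 (mod 17); (10|17)=-1, (12|17)=-1; sign (−1)^0·-1^2·-1^1 = -1.
(a,b)_3: α=1, u≡1; β=0, v≡1 (mod 3); (1|3)=+1, (1|3)=+1; sign (−1)^0·+1^0·+1^1 = +1.
(a,b)_∞: sgn(-969)=−, sgn(-143)=−, so -1.
Ram(-969, -143) = {11, 13, 17, ∞}; no ℚ_11-point on the conic.

[11, 13, 17, inf]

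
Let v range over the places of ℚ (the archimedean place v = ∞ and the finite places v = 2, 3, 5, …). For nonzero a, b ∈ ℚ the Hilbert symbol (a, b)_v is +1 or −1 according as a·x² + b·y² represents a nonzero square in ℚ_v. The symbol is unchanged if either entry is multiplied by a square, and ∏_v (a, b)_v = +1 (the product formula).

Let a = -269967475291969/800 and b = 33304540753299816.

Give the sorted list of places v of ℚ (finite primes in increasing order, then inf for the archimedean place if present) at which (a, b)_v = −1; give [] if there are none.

Mod squares: a ≡ -2, b ≡ 209066. Check v ∈ {∞, 2, 3, 5, 7, 11, 13, 17, 19, 43}.
v=∞: -2 < 0 and 209066 > 0  ⇒  (a,b)_∞ = +1.
v=11: a=11^0·(≡5), b=11^1·(≡3) mod 11; (5|11)=+1, (3|11)=+1; (−1)^{0·1·5}·(+1)^1·(+1)^0 = +1.
v=3: a=3^0·(≡1), b=3^2·(≡2) mod 3; (1|3)=+1, (2|3)=-1; (−1)^{0·2·1}·(+1)^2·(-1)^0 = +1.
v=19: a=19^2·(≡4), b=19^0·(≡4) mod 19; (4|19)=+1, (4|19)=+1; (−1)^{2·0·9}·(+1)^0·(+1)^2 = +1.
v=7: a=7^2·(≡3), b=7^2·(≡1) mod 7; (3|7)=-1, (1|7)=+1; (−1)^{2·2·3}·(-1)^2·(+1)^2 = +1.
v=5: a=5^-2·(≡3), b=5^0·(≡1) mod 5; (3|5)=-1, (1|5)=+1; (−1)^{-2·0·2}·(-1)^0·(+1)^-2 = +1.
v=17: a=17^2·(≡2), b=17^3·(≡7) mod 17; (2|17)=+1, (7|17)=-1; (−1)^{2·3·8}·(+1)^3·(-1)^2 = +1.
v=2: v_2(a)=-5, v_2(b)=3; units ≡ 7, 5 (mod 8); ε·ε+αω+βω = 1·0+-5·1+3·0 ≡ 1  ⇒  (a,b)_2 = -1.
v=43: a=43^2·(≡40), b=43^3·(≡22) mod 43; (40|43)=+1, (22|43)=-1; (−1)^{2·3·21}·(+1)^3·(-1)^2 = +1.
v=13: a=13^4·(≡7), b=13^3·(≡3) mod 13; (7|13)=-1, (3|13)=+1; (−1)^{4·3·6}·(-1)^3·(+1)^4 = -1.
(-2, 209066 / ℚ) ramifies at {2, 13}: a division algebra.

[2, 13]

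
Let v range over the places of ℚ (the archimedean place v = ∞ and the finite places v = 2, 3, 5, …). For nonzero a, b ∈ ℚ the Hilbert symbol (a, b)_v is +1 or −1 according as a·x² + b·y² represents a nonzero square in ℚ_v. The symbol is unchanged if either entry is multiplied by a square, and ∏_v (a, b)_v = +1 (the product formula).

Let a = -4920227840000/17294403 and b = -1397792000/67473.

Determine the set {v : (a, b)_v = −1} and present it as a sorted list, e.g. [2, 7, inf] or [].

[2, 3, 5, inf]

Mod squares: a ≡ -33, b ≡ -85. Check v ∈ {∞, 2, 3, 5, 7, 11, 17, 19}.
v=∞: -33 < 0 and -85 < 0  ⇒  (a,b)_∞ = -1.
v=3: a=3^-1·(≡1), b=3^-4·(≡2) mod 3; (1|3)=+1, (2|3)=-1; (−1)^{-1·-4·1}·(+1)^-4·(-1)^-1 = -1.
v=5: a=5^4·(≡2), b=5^3·(≡3) mod 5; (2|5)=-1, (3|5)=-1; (−1)^{4·3·2}·(-1)^3·(-1)^4 = -1.
v=7: a=7^-8·(≡1), b=7^-2·(≡5) mod 7; (1|7)=+1, (5|7)=-1; (−1)^{-8·-2·3}·(+1)^-2·(-1)^-8 = +1.
v=19: a=19^2·(≡9), b=19^2·(≡12) mod 19; (9|19)=+1, (12|19)=-1; (−1)^{2·2·9}·(+1)^2·(-1)^2 = +1.
v=2: v_2(a)=14, v_2(b)=8; units ≡ 7, 3 (mod 8); ε·ε+αω+βω = 1·1+14·1+8·0 ≡ 1  ⇒  (a,b)_2 = -1.
v=17: a=17^0·(≡16), b=17^-1·(≡11) mod 17; (16|17)=+1, (11|17)=-1; (−1)^{0·-1·8}·(+1)^-1·(-1)^0 = +1.
v=11: a=11^3·(≡7), b=11^2·(≡9) mod 11; (7|11)=-1, (9|11)=+1; (−1)^{3·2·5}·(-1)^2·(+1)^3 = +1.
Ram(-33, -85) = {2, 3, 5, ∞}; no ℚ_2-point on the conic.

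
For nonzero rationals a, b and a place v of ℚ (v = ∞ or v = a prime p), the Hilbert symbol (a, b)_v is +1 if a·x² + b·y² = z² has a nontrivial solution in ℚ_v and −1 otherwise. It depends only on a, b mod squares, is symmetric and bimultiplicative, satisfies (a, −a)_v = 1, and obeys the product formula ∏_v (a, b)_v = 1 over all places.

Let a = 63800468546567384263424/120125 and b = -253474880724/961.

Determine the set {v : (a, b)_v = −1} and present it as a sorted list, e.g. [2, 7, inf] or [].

[2, 13]

(a, b) ≡ (3895, -19504069) mod (ℚ^×)²; places V = {2, 3, 5, 13, 19, 23, 29, 31, 37, 41, 43, ∞}.
(a,b)_5: α=-3, u≡4; β=0, v≡1 (mod 5); (4|5)=+1, (1|5)=+1; sign (−1)^0·+1^0·+1^-3 = +1.
(a,b)_19: α=1, u≡3; β=2, v≡5 (mod 19); (3|19)=-1, (5|19)=+1; sign (−1)^0·-1^2·+1^1 = +1.
(a,b)_37: α=2, u≡4; β=1, v≡19 (mod 37); (4|37)=+1, (19|37)=-1; sign (−1)^0·+1^1·-1^2 = +1.
(a,b)_23: α=2, u≡13; β=1, v≡17 (mod 23); (13|23)=+1, (17|23)=-1; sign (−1)^0·+1^1·-1^2 = +1.
(a,b)_∞: sgn(3895)=+, sgn(-19504069)=−, so +1.
(a,b)_43: α=2, u≡25; β=1, v≡16 (mod 43); (25|43)=+1, (16|43)=+1; sign (−1)^0·+1^1·+1^2 = +1.
(a,b)_2: α=8, β=2; u≡7, v≡3 (mod 8); ε(u)ε(v)=1·1, αω(v)=8·1, βω(u)=2·0; sum ≡ 1  ⇒  -1.
(a,b)_41: α=3, u≡7; β=1, v≡22 (mod 41); (7|41)=-1, (22|41)=-1; sign (−1)^0·-1^1·-1^3 = +1.
(a,b)_13: α=2, u≡6; β=1, v≡3 (mod 13); (6|13)=-1, (3|13)=+1; sign (−1)^0·-1^1·+1^2 = -1.
(a,b)_3: α=0, u≡1; β=2, v≡2 (mod 3); (1|3)=+1, (2|3)=-1; sign (−1)^0·+1^2·-1^0 = +1.
(a,b)_29: α=2, u≡5; β=0, v≡26 (mod 29); (5|29)=+1, (26|29)=-1; sign (−1)^0·+1^0·-1^2 = +1.
(a,b)_31: α=-2, u≡1; β=-2, v≡12 (mod 31); (1|31)=+1, (12|31)=-1; sign (−1)^0·+1^-2·-1^-2 = +1.
(3895, -19504069 / ℚ) ramifies at {2, 13}: a division algebra.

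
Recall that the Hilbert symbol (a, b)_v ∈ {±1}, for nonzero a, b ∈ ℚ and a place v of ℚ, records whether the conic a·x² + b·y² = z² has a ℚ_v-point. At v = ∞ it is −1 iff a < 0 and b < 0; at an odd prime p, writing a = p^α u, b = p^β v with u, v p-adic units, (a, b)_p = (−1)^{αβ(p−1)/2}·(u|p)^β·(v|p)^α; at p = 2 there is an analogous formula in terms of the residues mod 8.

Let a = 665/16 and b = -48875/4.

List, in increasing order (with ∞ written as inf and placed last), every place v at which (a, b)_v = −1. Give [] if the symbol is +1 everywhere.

[5, 7, 19, 23]

(a, b) ≡ (665, -1955) mod (ℚ^×)²; places V = {2, 5, 7, 17, 19, 23, ∞}.
(a,b)_23: α=0, u≡20; β=1, v≡15 (mod 23); (20|23)=-1, (15|23)=-1; sign (−1)^0·-1^1·-1^0 = -1.
(a,b)_∞: sgn(665)=+, sgn(-1955)=−, so +1.
(a,b)_2: α=-4, β=-2; u≡1, v≡5 (mod 8); ε(u)ε(v)=0·0, αω(v)=-4·1, βω(u)=-2·0; sum ≡ 0  ⇒  +1.
(a,b)_19: α=1, u≡1; β=0, v≡3 (mod 19); (1|19)=+1, (3|19)=-1; sign (−1)^0·+1^0·-1^1 = -1.
(a,b)_5: α=1, u≡3; β=3, v≡1 (mod 5); (3|5)=-1, (1|5)=+1; sign (−1)^0·-1^3·+1^1 = -1.
(a,b)_17: α=0, u≡15; β=1, v≡8 (mod 17); (15|17)=+1, (8|17)=+1; sign (−1)^0·+1^1·+1^0 = +1.
(a,b)_7: α=1, u≡2; β=0, v≡5 (mod 7); (2|7)=+1, (5|7)=-1; sign (−1)^0·+1^0·-1^1 = -1.
(665, -1955 / ℚ) ramifies at {5, 7, 19, 23}: a division algebra.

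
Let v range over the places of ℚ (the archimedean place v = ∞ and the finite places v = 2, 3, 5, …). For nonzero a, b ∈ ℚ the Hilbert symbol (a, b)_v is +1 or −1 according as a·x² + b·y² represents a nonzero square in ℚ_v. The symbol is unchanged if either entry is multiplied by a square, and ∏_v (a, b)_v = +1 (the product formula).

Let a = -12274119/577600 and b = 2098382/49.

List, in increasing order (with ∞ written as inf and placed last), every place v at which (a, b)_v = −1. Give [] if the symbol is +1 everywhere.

Mod squares: a ≡ -39, b ≡ 17342. Check v ∈ {∞, 2, 3, 5, 7, 11, 13, 17, 19, 23, 29}.
v=19: a=19^-2·(≡13), b=19^0·(≡2) mod 19; (13|19)=-1, (2|19)=-1; (−1)^{-2·0·9}·(-1)^0·(-1)^-2 = +1.
v=5: a=5^-2·(≡4), b=5^0·(≡3) mod 5; (4|5)=+1, (3|5)=-1; (−1)^{-2·0·2}·(+1)^0·(-1)^-2 = +1.
v=29: a=29^0·(≡27), b=29^1·(≡19) mod 29; (27|29)=-1, (19|29)=-1; (−1)^{0·1·14}·(-1)^1·(-1)^0 = -1.
v=2: v_2(a)=-6, v_2(b)=1; units ≡ 1, 7 (mod 8); ε·ε+αω+βω = 0·1+-6·0+1·0 ≡ 0  ⇒  (a,b)_2 = +1.
v=17: a=17^2·(≡10), b=17^0·(≡15) mod 17; (10|17)=-1, (15|17)=+1; (−1)^{2·0·8}·(-1)^0·(+1)^2 = +1.
v=13: a=13^1·(≡4), b=13^1·(≡11) mod 13; (4|13)=+1, (11|13)=-1; (−1)^{1·1·6}·(+1)^1·(-1)^1 = -1.
v=∞: -39 < 0 and 17342 > 0  ⇒  (a,b)_∞ = +1.
v=23: a=23^0·(≡15), b=23^1·(≡13) mod 23; (15|23)=-1, (13|23)=+1; (−1)^{0·1·11}·(-1)^1·(+1)^0 = -1.
v=7: a=7^0·(≡5), b=7^-2·(≡6) mod 7; (5|7)=-1, (6|7)=-1; (−1)^{0·-2·3}·(-1)^-2·(-1)^0 = +1.
v=11: a=11^2·(≡3), b=11^2·(≡10) mod 11; (3|11)=+1, (10|11)=-1; (−1)^{2·2·5}·(+1)^2·(-1)^2 = +1.
v=3: a=3^3·(≡2), b=3^0·(≡2) mod 3; (2|3)=-1, (2|3)=-1; (−1)^{3·0·1}·(-1)^0·(-1)^3 = -1.
Ram(-39, 17342) = {3, 13, 23, 29}; no ℚ_3-point on the conic.

[3, 13, 23, 29]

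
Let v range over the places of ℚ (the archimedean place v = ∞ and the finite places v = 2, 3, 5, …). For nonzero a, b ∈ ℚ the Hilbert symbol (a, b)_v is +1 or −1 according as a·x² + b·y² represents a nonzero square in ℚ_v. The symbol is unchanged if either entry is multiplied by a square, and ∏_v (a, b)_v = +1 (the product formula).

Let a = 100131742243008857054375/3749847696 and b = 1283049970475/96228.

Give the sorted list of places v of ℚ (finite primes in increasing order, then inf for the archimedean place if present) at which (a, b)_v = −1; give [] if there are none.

[2, 3, 17, 31]

(a, b) ≡ (23, 226083) mod (ℚ^×)²; places V = {2, 3, 5, 7, 11, 13, 17, 23, 31, 43, ∞}.
(a,b)_31: α=4, u≡24; β=1, v≡10 (mod 31); (24|31)=-1, (10|31)=+1; sign (−1)^0·-1^1·+1^4 = -1.
(a,b)_5: α=4, u≡2; β=2, v≡3 (mod 5); (2|5)=-1, (3|5)=-1; sign (−1)^0·-1^2·-1^4 = +1.
(a,b)_43: α=2, u≡23; β=0, v≡33 (mod 43); (23|43)=+1, (33|43)=-1; sign (−1)^0·+1^0·-1^2 = +1.
(a,b)_13: α=2, u≡3; β=1, v≡4 (mod 13); (3|13)=+1, (4|13)=+1; sign (−1)^0·+1^1·+1^2 = +1.
(a,b)_23: α=1, u≡13; β=2, v≡1 (mod 23); (13|23)=+1, (1|23)=+1; sign (−1)^0·+1^2·+1^1 = +1.
(a,b)_∞: sgn(23)=+, sgn(226083)=+, so +1.
(a,b)_17: α=6, u≡11; β=3, v≡3 (mod 17); (11|17)=-1, (3|17)=-1; sign (−1)^0·-1^3·-1^6 = -1.
(a,b)_11: α=0, u≡9; β=-1, v≡3 (mod 11); (9|11)=+1, (3|11)=+1; sign (−1)^0·+1^-1·+1^0 = +1.
(a,b)_3: α=-14, u≡2; β=-7, v≡1 (mod 3); (2|3)=-1, (1|3)=+1; sign (−1)^0·-1^-7·+1^-14 = -1.
(a,b)_7: α=-2, u≡4; β=2, v≡1 (mod 7); (4|7)=+1, (1|7)=+1; sign (−1)^0·+1^2·+1^-2 = +1.
(a,b)_2: α=-4, β=-2; u≡7, v≡3 (mod 8); ε(u)ε(v)=1·1, αω(v)=-4·1, βω(u)=-2·0; sum ≡ 1  ⇒  -1.
Ram(23, 226083) = {2, 3, 17, 31}; no ℚ_2-point on the conic.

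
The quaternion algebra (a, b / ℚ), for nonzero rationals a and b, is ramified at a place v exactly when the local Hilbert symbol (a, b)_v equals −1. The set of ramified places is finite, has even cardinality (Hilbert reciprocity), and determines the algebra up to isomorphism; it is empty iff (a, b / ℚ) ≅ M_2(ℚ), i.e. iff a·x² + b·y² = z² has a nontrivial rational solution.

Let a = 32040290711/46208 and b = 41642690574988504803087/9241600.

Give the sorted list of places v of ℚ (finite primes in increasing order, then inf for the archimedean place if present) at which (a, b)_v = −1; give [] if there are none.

(a, b) ≡ (3133678, 92167) mod (ℚ^×)²; places V = {2, 3, 5, 11, 13, 17, 19, 37, 47, 53, ∞}.
(a,b)_2: α=-7, β=-10; u≡7, v≡7 (mod 8); ε(u)ε(v)=1·1, αω(v)=-7·0, βω(u)=-10·0; sum ≡ 1  ⇒  -1.
(a,b)_∞: sgn(3133678)=+, sgn(92167)=+, so +1.
(a,b)_11: α=2, u≡5; β=2, v≡1 (mod 11); (5|11)=+1, (1|11)=+1; sign (−1)^0·+1^2·+1^2 = +1.
(a,b)_19: α=-2, u≡15; β=-2, v≡6 (mod 19); (15|19)=-1, (6|19)=+1; sign (−1)^0·-1^-2·+1^-2 = +1.
(a,b)_13: α=2, u≡5; β=2, v≡12 (mod 13); (5|13)=-1, (12|13)=+1; sign (−1)^0·-1^2·+1^2 = +1.
(a,b)_17: α=1, u≡7; β=2, v≡6 (mod 17); (7|17)=-1, (6|17)=-1; sign (−1)^0·-1^2·-1^1 = -1.
(a,b)_37: α=1, u≡16; β=3, v≡28 (mod 37); (16|37)=+1, (28|37)=+1; sign (−1)^0·+1^3·+1^1 = +1.
(a,b)_53: α=1, u≡34; β=3, v≡4 (mod 53); (34|53)=-1, (4|53)=+1; sign (−1)^0·-1^3·+1^1 = -1.
(a,b)_47: α=1, u≡8; β=3, v≡36 (mod 47); (8|47)=+1, (36|47)=+1; sign (−1)^1·+1^3·+1^1 = -1.
(a,b)_5: α=0, u≡2; β=-2, v≡3 (mod 5); (2|5)=-1, (3|5)=-1; sign (−1)^0·-1^-2·-1^0 = +1.
(a,b)_3: α=0, u≡1; β=2, v≡1 (mod 3); (1|3)=+1, (1|3)=+1; sign (−1)^0·+1^2·+1^0 = +1.
(3133678, 92167 / ℚ) ramifies at {2, 17, 47, 53}: a division algebra.

[2, 17, 47, 53]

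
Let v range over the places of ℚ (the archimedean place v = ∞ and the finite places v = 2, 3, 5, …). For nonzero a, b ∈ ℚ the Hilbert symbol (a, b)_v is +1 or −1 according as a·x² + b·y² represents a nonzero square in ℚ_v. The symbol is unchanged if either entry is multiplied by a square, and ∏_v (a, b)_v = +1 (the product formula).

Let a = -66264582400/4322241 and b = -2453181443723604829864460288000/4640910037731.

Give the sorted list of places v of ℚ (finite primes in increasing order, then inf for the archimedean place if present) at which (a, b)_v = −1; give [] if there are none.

[11, 37, 43, inf]

Mod squares: a ≡ -28681, b ≡ -4025230. Check v ∈ {∞, 2, 3, 5, 7, 11, 19, 23, 29, 37, 43}.
v=2: v_2(a)=8, v_2(b)=31; units ≡ 7, 1 (mod 8); ε·ε+αω+βω = 1·0+8·0+31·0 ≡ 0  ⇒  (a,b)_2 = +1.
v=5: a=5^2·(≡4), b=5^3·(≡1) mod 5; (4|5)=+1, (1|5)=+1; (−1)^{2·3·2}·(+1)^3·(+1)^2 = +1.
v=19: a=19^2·(≡7), b=19^2·(≡3) mod 19; (7|19)=+1, (3|19)=-1; (−1)^{2·2·9}·(+1)^2·(-1)^2 = +1.
v=3: a=3^-6·(≡2), b=3^-20·(≡2) mod 3; (2|3)=-1, (2|3)=-1; (−1)^{-6·-20·1}·(-1)^-20·(-1)^-6 = +1.
v=37: a=37^0·(≡14), b=37^1·(≡16) mod 37; (14|37)=-1, (16|37)=+1; (−1)^{0·1·18}·(-1)^1·(+1)^0 = -1.
v=29: a=29^1·(≡14), b=29^4·(≡1) mod 29; (14|29)=-1, (1|29)=+1; (−1)^{1·4·14}·(-1)^4·(+1)^1 = +1.
v=43: a=43^1·(≡21), b=43^3·(≡11) mod 43; (21|43)=+1, (11|43)=+1; (−1)^{1·3·21}·(+1)^3·(+1)^1 = -1.
v=∞: -28681 < 0 and -4025230 < 0  ⇒  (a,b)_∞ = -1.
v=7: a=7^-2·(≡6), b=7^0·(≡1) mod 7; (6|7)=-1, (1|7)=+1; (−1)^{-2·0·3}·(-1)^0·(+1)^-2 = +1.
v=23: a=23^1·(≡6), b=23^3·(≡14) mod 23; (6|23)=+1, (14|23)=-1; (−1)^{1·3·11}·(+1)^3·(-1)^1 = +1.
v=11: a=11^-2·(≡7), b=11^-3·(≡6) mod 11; (7|11)=-1, (6|11)=-1; (−1)^{-2·-3·5}·(-1)^-3·(-1)^-2 = -1.
Ram(-28681, -4025230) = {11, 37, 43, ∞}; no ℚ_11-point on the conic.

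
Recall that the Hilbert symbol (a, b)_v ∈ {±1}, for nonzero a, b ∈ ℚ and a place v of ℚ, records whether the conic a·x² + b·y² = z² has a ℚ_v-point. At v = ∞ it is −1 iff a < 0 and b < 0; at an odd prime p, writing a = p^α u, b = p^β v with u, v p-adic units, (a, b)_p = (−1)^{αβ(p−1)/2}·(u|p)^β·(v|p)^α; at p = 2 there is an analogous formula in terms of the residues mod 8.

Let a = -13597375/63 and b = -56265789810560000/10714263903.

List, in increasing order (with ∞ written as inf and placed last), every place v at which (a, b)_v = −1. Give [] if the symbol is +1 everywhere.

[2, 5, 31, inf]

(a, b) ≡ (-31465, -6293) mod (ℚ^×)²; places V = {2, 3, 5, 7, 11, 23, 29, 31, ∞}.
(a,b)_11: α=2, u≡7; β=2, v≡6 (mod 11); (7|11)=-1, (6|11)=-1; sign (−1)^0·-1^2·-1^2 = +1.
(a,b)_2: α=0, β=10; u≡7, v≡3 (mod 8); ε(u)ε(v)=1·1, αω(v)=0·1, βω(u)=10·0; sum ≡ 1  ⇒  -1.
(a,b)_23: α=0, u≡20; β=-2, v≡6 (mod 23); (20|23)=-1, (6|23)=+1; sign (−1)^0·-1^-2·+1^0 = +1.
(a,b)_∞: sgn(-31465)=−, sgn(-6293)=−, so -1.
(a,b)_3: α=-2, u≡2; β=-10, v≡1 (mod 3); (2|3)=-1, (1|3)=+1; sign (−1)^0·-1^-10·+1^-2 = +1.
(a,b)_29: α=1, u≡11; β=3, v≡18 (mod 29); (11|29)=-1, (18|29)=-1; sign (−1)^0·-1^3·-1^1 = +1.
(a,b)_5: α=3, u≡2; β=4, v≡3 (mod 5); (2|5)=-1, (3|5)=-1; sign (−1)^0·-1^4·-1^3 = -1.
(a,b)_7: α=-1, u≡3; β=-3, v≡4 (mod 7); (3|7)=-1, (4|7)=+1; sign (−1)^1·-1^-3·+1^-1 = +1.
(a,b)_31: α=1, u≡25; β=3, v≡5 (mod 31); (25|31)=+1, (5|31)=+1; sign (−1)^1·+1^3·+1^1 = -1.
|Ram(-31465, -6293)| = 4, even; anisotropic at {2, 5, 31, ∞}.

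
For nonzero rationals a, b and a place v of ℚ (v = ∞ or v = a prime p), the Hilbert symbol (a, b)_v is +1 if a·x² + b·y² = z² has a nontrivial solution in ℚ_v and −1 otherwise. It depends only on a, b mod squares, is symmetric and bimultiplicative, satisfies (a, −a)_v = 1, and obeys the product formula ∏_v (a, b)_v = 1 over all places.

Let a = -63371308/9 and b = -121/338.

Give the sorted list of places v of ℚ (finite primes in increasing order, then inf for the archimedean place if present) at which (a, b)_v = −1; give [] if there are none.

[2, 7, 13, inf]

Mod squares: a ≡ -323323, b ≡ -2. Check v ∈ {∞, 2, 3, 7, 11, 13, 17, 19}.
v=∞: -323323 < 0 and -2 < 0  ⇒  (a,b)_∞ = -1.
v=17: a=17^1·(≡4), b=17^0·(≡1) mod 17; (4|17)=+1, (1|17)=+1; (−1)^{1·0·8}·(+1)^0·(+1)^1 = +1.
v=2: v_2(a)=2, v_2(b)=-1; units ≡ 5, 7 (mod 8); ε·ε+αω+βω = 0·1+2·0+-1·1 ≡ 1  ⇒  (a,b)_2 = -1.
v=13: a=13^1·(≡7), b=13^-2·(≡11) mod 13; (7|13)=-1, (11|13)=-1; (−1)^{1·-2·6}·(-1)^-2·(-1)^1 = -1.
v=3: a=3^-2·(≡2), b=3^0·(≡1) mod 3; (2|3)=-1, (1|3)=+1; (−1)^{-2·0·1}·(-1)^0·(+1)^-2 = +1.
v=7: a=7^3·(≡1), b=7^0·(≡6) mod 7; (1|7)=+1, (6|7)=-1; (−1)^{3·0·3}·(+1)^0·(-1)^3 = -1.
v=11: a=11^1·(≡10), b=11^2·(≡4) mod 11; (10|11)=-1, (4|11)=+1; (−1)^{1·2·5}·(-1)^2·(+1)^1 = +1.
v=19: a=19^1·(≡11), b=19^0·(≡16) mod 19; (11|19)=+1, (16|19)=+1; (−1)^{1·0·9}·(+1)^0·(+1)^1 = +1.
(-323323, -2 / ℚ) ramifies at {2, 7, 13, ∞}: a division algebra.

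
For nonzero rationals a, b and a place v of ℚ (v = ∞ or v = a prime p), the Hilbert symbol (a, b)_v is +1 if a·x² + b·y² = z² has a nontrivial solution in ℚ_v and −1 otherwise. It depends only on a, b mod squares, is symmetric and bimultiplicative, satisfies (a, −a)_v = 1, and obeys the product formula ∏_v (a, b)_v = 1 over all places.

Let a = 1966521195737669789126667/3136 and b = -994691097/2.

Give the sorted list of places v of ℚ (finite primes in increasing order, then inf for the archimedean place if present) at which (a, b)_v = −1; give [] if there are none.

(a, b) ≡ (646323, -68034) mod (ℚ^×)²; places V = {2, 3, 7, 11, 17, 19, 23, 29, ∞}.
(a,b)_19: α=5, u≡6; β=2, v≡11 (mod 19); (6|19)=+1, (11|19)=+1; sign (−1)^0·+1^2·+1^5 = +1.
(a,b)_29: α=3, u≡26; β=1, v≡14 (mod 29); (26|29)=-1, (14|29)=-1; sign (−1)^0·-1^1·-1^3 = +1.
(a,b)_17: α=3, u≡11; β=1, v≡11 (mod 17); (11|17)=-1, (11|17)=-1; sign (−1)^0·-1^1·-1^3 = +1.
(a,b)_3: α=9, u≡2; β=5, v≡2 (mod 3); (2|3)=-1, (2|3)=-1; sign (−1)^1·-1^5·-1^9 = -1.
(a,b)_7: α=-2, u≡3; β=0, v≡3 (mod 7); (3|7)=-1, (3|7)=-1; sign (−1)^0·-1^0·-1^-2 = +1.
(a,b)_23: α=1, u≡3; β=1, v≡18 (mod 23); (3|23)=+1, (18|23)=+1; sign (−1)^1·+1^1·+1^1 = -1.
(a,b)_∞: sgn(646323)=+, sgn(-68034)=−, so +1.
(a,b)_11: α=4, u≡10; β=0, v≡9 (mod 11); (10|11)=-1, (9|11)=+1; sign (−1)^0·-1^0·+1^4 = +1.
(a,b)_2: α=-6, β=-1; u≡3, v≡7 (mod 8); ε(u)ε(v)=1·1, αω(v)=-6·0, βω(u)=-1·1; sum ≡ 0  ⇒  +1.
Ram(646323, -68034) = {3, 23}; no ℚ_3-point on the conic.

[3, 23]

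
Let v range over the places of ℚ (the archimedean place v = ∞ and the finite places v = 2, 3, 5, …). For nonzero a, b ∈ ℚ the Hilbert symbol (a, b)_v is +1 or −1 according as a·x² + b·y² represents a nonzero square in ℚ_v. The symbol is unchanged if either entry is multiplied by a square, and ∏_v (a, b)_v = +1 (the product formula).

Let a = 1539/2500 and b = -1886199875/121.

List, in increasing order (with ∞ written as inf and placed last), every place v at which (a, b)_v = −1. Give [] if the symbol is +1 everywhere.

[7, 29, 37, 41]

(a, b) ≡ (19, -1539755) mod (ℚ^×)²; places V = {2, 3, 5, 7, 11, 19, 29, 37, 41, ∞}.
(a,b)_19: α=1, u≡16; β=0, v≡1 (mod 19); (16|19)=+1, (1|19)=+1; sign (−1)^0·+1^0·+1^1 = +1.
(a,b)_5: α=-4, u≡1; β=3, v≡1 (mod 5); (1|5)=+1, (1|5)=+1; sign (−1)^0·+1^3·+1^-4 = +1.
(a,b)_11: α=0, u≡7; β=-2, v≡1 (mod 11); (7|11)=-1, (1|11)=+1; sign (−1)^0·-1^-2·+1^0 = +1.
(a,b)_41: α=0, u≡19; β=1, v≡23 (mod 41); (19|41)=-1, (23|41)=+1; sign (−1)^0·-1^1·+1^0 = -1.
(a,b)_7: α=0, u≡6; β=3, v≡6 (mod 7); (6|7)=-1, (6|7)=-1; sign (−1)^0·-1^3·-1^0 = -1.
(a,b)_2: α=-2, β=0; u≡3, v≡5 (mod 8); ε(u)ε(v)=1·0, αω(v)=-2·1, βω(u)=0·1; sum ≡ 0  ⇒  +1.
(a,b)_3: α=4, u≡1; β=0, v≡1 (mod 3); (1|3)=+1, (1|3)=+1; sign (−1)^0·+1^0·+1^4 = +1.
(a,b)_∞: sgn(19)=+, sgn(-1539755)=−, so +1.
(a,b)_29: α=0, u≡10; β=1, v≡23 (mod 29); (10|29)=-1, (23|29)=+1; sign (−1)^0·-1^1·+1^0 = -1.
(a,b)_37: α=0, u≡31; β=1, v≡4 (mod 37); (31|37)=-1, (4|37)=+1; sign (−1)^0·-1^1·+1^0 = -1.
Ram(19, -1539755) = {7, 29, 37, 41}; no ℚ_7-point on the conic.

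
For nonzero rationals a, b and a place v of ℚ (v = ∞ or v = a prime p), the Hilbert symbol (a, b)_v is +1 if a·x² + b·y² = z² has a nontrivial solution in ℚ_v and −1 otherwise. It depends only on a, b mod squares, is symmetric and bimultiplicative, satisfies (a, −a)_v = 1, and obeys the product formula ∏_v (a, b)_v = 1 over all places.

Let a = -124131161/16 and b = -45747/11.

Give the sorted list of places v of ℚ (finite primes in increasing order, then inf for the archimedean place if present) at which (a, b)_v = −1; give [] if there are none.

Mod squares: a ≡ -2533289, b ≡ -55913. Check v ∈ {∞, 2, 3, 7, 11, 13, 17, 19, 23, 31}.
v=11: a=11^1·(≡8), b=11^-1·(≡2) mod 11; (8|11)=-1, (2|11)=-1; (−1)^{1·-1·5}·(-1)^-1·(-1)^1 = -1.
v=2: v_2(a)=-4, v_2(b)=0; units ≡ 7, 7 (mod 8); ε·ε+αω+βω = 1·1+-4·0+0·0 ≡ 1  ⇒  (a,b)_2 = -1.
v=19: a=19^1·(≡4), b=19^0·(≡16) mod 19; (4|19)=+1, (16|19)=+1; (−1)^{1·0·9}·(+1)^0·(+1)^1 = +1.
v=13: a=13^0·(≡5), b=13^1·(≡11) mod 13; (5|13)=-1, (11|13)=-1; (−1)^{0·1·6}·(-1)^1·(-1)^0 = -1.
v=7: a=7^2·(≡2), b=7^0·(≡3) mod 7; (2|7)=+1, (3|7)=-1; (−1)^{2·0·3}·(+1)^0·(-1)^2 = +1.
v=3: a=3^0·(≡1), b=3^2·(≡1) mod 3; (1|3)=+1, (1|3)=+1; (−1)^{0·2·1}·(+1)^2·(+1)^0 = +1.
v=17: a=17^1·(≡10), b=17^1·(≡15) mod 17; (10|17)=-1, (15|17)=+1; (−1)^{1·1·8}·(-1)^1·(+1)^1 = -1.
v=23: a=23^1·(≡18), b=23^1·(≡22) mod 23; (18|23)=+1, (22|23)=-1; (−1)^{1·1·11}·(+1)^1·(-1)^1 = +1.
v=∞: -2533289 < 0 and -55913 < 0  ⇒  (a,b)_∞ = -1.
v=31: a=31^1·(≡16), b=31^0·(≡29) mod 31; (16|31)=+1, (29|31)=-1; (−1)^{1·0·15}·(+1)^0·(-1)^1 = -1.
(-2533289, -55913 / ℚ) ramifies at {2, 11, 13, 17, 31, ∞}: a division algebra.

[2, 11, 13, 17, 31, inf]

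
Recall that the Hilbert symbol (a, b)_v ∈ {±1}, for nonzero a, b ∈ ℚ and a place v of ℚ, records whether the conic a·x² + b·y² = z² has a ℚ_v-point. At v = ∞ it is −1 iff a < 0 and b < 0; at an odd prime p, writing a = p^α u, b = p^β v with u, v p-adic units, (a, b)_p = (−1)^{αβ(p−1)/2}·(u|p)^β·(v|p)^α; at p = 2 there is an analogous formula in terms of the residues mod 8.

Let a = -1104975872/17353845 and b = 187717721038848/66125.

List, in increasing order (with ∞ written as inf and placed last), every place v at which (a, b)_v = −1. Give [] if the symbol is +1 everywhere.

(a, b) ≡ (-910, 210) mod (ℚ^×)²; places V = {2, 3, 5, 7, 11, 13, 23, ∞}.
(a,b)_13: α=1, u≡8; β=2, v≡8 (mod 13); (8|13)=-1, (8|13)=-1; sign (−1)^0·-1^2·-1^1 = -1.
(a,b)_7: α=3, u≡3; β=3, v≡2 (mod 7); (3|7)=-1, (2|7)=+1; sign (−1)^1·-1^3·+1^3 = +1.
(a,b)_5: α=-1, u≡2; β=-3, v≡2 (mod 5); (2|5)=-1, (2|5)=-1; sign (−1)^0·-1^-3·-1^-1 = +1.
(a,b)_3: α=-8, u≡2; β=3, v≡1 (mod 3); (2|3)=-1, (1|3)=+1; sign (−1)^0·-1^3·+1^-8 = -1.
(a,b)_11: α=2, u≡1; β=4, v≡3 (mod 11); (1|11)=+1, (3|11)=+1; sign (−1)^0·+1^4·+1^2 = +1.
(a,b)_2: α=11, β=13; u≡1, v≡1 (mod 8); ε(u)ε(v)=0·0, αω(v)=11·0, βω(u)=13·0; sum ≡ 0  ⇒  +1.
(a,b)_∞: sgn(-910)=−, sgn(210)=+, so +1.
(a,b)_23: α=-2, u≡19; β=-2, v≡3 (mod 23); (19|23)=-1, (3|23)=+1; sign (−1)^0·-1^-2·+1^-2 = +1.
(-910, 210 / ℚ) ramifies at {3, 13}: a division algebra.

[3, 13]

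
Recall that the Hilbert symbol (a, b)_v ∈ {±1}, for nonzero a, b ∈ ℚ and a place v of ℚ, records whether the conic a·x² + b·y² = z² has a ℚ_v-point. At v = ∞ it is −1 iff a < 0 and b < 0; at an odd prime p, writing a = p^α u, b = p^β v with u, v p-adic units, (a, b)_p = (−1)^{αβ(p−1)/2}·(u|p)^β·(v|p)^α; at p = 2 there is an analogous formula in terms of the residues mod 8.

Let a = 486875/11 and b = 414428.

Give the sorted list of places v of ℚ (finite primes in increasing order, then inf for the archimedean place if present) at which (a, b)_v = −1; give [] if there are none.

Mod squares: a ≡ 8569, b ≡ 287. Check v ∈ {∞, 2, 5, 7, 11, 19, 41}.
v=7: a=7^0·(≡1), b=7^1·(≡5) mod 7; (1|7)=+1, (5|7)=-1; (−1)^{0·1·3}·(+1)^1·(-1)^0 = +1.
v=2: v_2(a)=0, v_2(b)=2; units ≡ 1, 7 (mod 8); ε·ε+αω+βω = 0·1+0·0+2·0 ≡ 0  ⇒  (a,b)_2 = +1.
v=19: a=19^1·(≡15), b=19^2·(≡8) mod 19; (15|19)=-1, (8|19)=-1; (−1)^{1·2·9}·(-1)^2·(-1)^1 = -1.
v=11: a=11^-1·(≡4), b=11^0·(≡3) mod 11; (4|11)=+1, (3|11)=+1; (−1)^{-1·0·5}·(+1)^0·(+1)^-1 = +1.
v=5: a=5^4·(≡4), b=5^0·(≡3) mod 5; (4|5)=+1, (3|5)=-1; (−1)^{4·0·2}·(+1)^0·(-1)^4 = +1.
v=∞: 8569 > 0 and 287 > 0  ⇒  (a,b)_∞ = +1.
v=41: a=41^1·(≡21), b=41^1·(≡22) mod 41; (21|41)=+1, (22|41)=-1; (−1)^{1·1·20}·(+1)^1·(-1)^1 = -1.
|Ram(8569, 287)| = 2, even; anisotropic at {19, 41}.

[19, 41]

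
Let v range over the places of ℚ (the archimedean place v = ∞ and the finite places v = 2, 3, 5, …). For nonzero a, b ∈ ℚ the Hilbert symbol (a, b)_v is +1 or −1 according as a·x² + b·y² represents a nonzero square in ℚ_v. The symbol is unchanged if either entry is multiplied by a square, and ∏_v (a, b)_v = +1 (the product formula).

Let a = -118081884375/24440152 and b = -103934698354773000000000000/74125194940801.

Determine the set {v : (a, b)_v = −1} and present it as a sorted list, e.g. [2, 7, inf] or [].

Mod squares: a ≡ -330, b ≡ -13. Check v ∈ {∞, 2, 3, 5, 7, 11, 13, 17, 31}.
v=∞: -330 < 0 and -13 < 0  ⇒  (a,b)_∞ = -1.
v=3: a=3^3·(≡1), b=3^4·(≡2) mod 3; (1|3)=+1, (2|3)=-1; (−1)^{3·4·1}·(+1)^4·(-1)^3 = -1.
v=2: v_2(a)=-3, v_2(b)=12; units ≡ 3, 3 (mod 8); ε·ε+αω+βω = 1·1+-3·1+12·1 ≡ 0  ⇒  (a,b)_2 = +1.
v=11: a=11^-1·(≡5), b=11^2·(≡5) mod 11; (5|11)=+1, (5|11)=+1; (−1)^{-1·2·5}·(+1)^2·(+1)^-1 = +1.
v=5: a=5^5·(≡1), b=5^12·(≡2) mod 5; (1|5)=+1, (2|5)=-1; (−1)^{5·12·2}·(+1)^12·(-1)^5 = -1.
v=7: a=7^2·(≡5), b=7^0·(≡2) mod 7; (5|7)=-1, (2|7)=+1; (−1)^{2·0·3}·(-1)^0·(+1)^2 = +1.
v=13: a=13^4·(≡6), b=13^9·(≡10) mod 13; (6|13)=-1, (10|13)=+1; (−1)^{4·9·6}·(-1)^9·(+1)^4 = -1.
v=17: a=17^-2·(≡11), b=17^-4·(≡4) mod 17; (11|17)=-1, (4|17)=+1; (−1)^{-2·-4·8}·(-1)^-4·(+1)^-2 = +1.
v=31: a=31^-2·(≡12), b=31^-6·(≡19) mod 31; (12|31)=-1, (19|31)=+1; (−1)^{-2·-6·15}·(-1)^-6·(+1)^-2 = +1.
(-330, -13 / ℚ) ramifies at {3, 5, 13, ∞}: a division algebra.

[3, 5, 13, inf]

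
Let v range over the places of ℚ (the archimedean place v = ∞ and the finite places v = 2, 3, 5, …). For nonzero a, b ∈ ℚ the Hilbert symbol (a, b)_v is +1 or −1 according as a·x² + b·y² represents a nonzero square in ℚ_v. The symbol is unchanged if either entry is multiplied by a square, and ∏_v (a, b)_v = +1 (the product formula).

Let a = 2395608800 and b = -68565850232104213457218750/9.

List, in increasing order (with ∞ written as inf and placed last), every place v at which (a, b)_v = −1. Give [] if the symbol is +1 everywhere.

[13, 17]

(a, b) ≡ (35438, -13948942) mod (ℚ^×)²; places V = {2, 3, 5, 7, 11, 13, 17, 29, 43, 47, ∞}.
(a,b)_29: α=1, u≡4; β=3, v≡22 (mod 29); (4|29)=+1, (22|29)=+1; sign (−1)^0·+1^3·+1^1 = +1.
(a,b)_47: α=1, u≡28; β=3, v≡10 (mod 47); (28|47)=+1, (10|47)=-1; sign (−1)^1·+1^3·-1^1 = +1.
(a,b)_7: α=0, u≡4; β=3, v≡6 (mod 7); (4|7)=+1, (6|7)=-1; sign (−1)^0·+1^3·-1^0 = +1.
(a,b)_5: α=2, u≡2; β=6, v≡2 (mod 5); (2|5)=-1, (2|5)=-1; sign (−1)^0·-1^6·-1^2 = +1.
(a,b)_43: α=0, u≡24; β=1, v≡36 (mod 43); (24|43)=+1, (36|43)=+1; sign (−1)^0·+1^1·+1^0 = +1.
(a,b)_11: α=0, u≡2; β=2, v≡3 (mod 11); (2|11)=-1, (3|11)=+1; sign (−1)^0·-1^2·+1^0 = +1.
(a,b)_13: α=3, u≡12; β=4, v≡6 (mod 13); (12|13)=+1, (6|13)=-1; sign (−1)^0·+1^4·-1^3 = -1.
(a,b)_17: α=0, u≡12; β=1, v≡15 (mod 17); (12|17)=-1, (15|17)=+1; sign (−1)^0·-1^1·+1^0 = -1.
(a,b)_∞: sgn(35438)=+, sgn(-13948942)=−, so +1.
(a,b)_2: α=5, β=1; u≡7, v≡1 (mod 8); ε(u)ε(v)=1·0, αω(v)=5·0, βω(u)=1·0; sum ≡ 0  ⇒  +1.
(a,b)_3: α=0, u≡2; β=-2, v≡2 (mod 3); (2|3)=-1, (2|3)=-1; sign (−1)^0·-1^-2·-1^0 = +1.
Ram(35438, -13948942) = {13, 17}; no ℚ_13-point on the conic.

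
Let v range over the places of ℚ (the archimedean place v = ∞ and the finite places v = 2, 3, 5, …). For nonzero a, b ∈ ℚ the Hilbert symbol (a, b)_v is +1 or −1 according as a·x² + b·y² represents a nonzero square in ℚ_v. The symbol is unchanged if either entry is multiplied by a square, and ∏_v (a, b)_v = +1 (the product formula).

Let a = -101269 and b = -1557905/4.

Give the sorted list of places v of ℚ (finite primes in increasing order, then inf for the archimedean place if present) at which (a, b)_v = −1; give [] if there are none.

[2, 23, 37, inf]

(a, b) ≡ (-101269, -2945) mod (ℚ^×)²; places V = {2, 5, 7, 17, 19, 23, 31, 37, ∞}.
(a,b)_31: α=0, u≡8; β=1, v≡30 (mod 31); (8|31)=+1, (30|31)=-1; sign (−1)^0·+1^1·-1^0 = +1.
(a,b)_5: α=0, u≡1; β=1, v≡1 (mod 5); (1|5)=+1, (1|5)=+1; sign (−1)^0·+1^1·+1^0 = +1.
(a,b)_17: α=1, u≡10; β=0, v≡15 (mod 17); (10|17)=-1, (15|17)=+1; sign (−1)^0·-1^0·+1^1 = +1.
(a,b)_37: α=1, u≡1; β=0, v≡32 (mod 37); (1|37)=+1, (32|37)=-1; sign (−1)^0·+1^0·-1^1 = -1.
(a,b)_7: α=1, u≡2; β=0, v≡2 (mod 7); (2|7)=+1, (2|7)=+1; sign (−1)^0·+1^0·+1^1 = +1.
(a,b)_23: α=1, u≡13; β=2, v≡17 (mod 23); (13|23)=+1, (17|23)=-1; sign (−1)^0·+1^2·-1^1 = -1.
(a,b)_19: α=0, u≡1; β=1, v≡7 (mod 19); (1|19)=+1, (7|19)=+1; sign (−1)^0·+1^1·+1^0 = +1.
(a,b)_∞: sgn(-101269)=−, sgn(-2945)=−, so -1.
(a,b)_2: α=0, β=-2; u≡3, v≡7 (mod 8); ε(u)ε(v)=1·1, αω(v)=0·0, βω(u)=-2·1; sum ≡ 1  ⇒  -1.
|Ram(-101269, -2945)| = 4, even; anisotropic at {2, 23, 37, ∞}.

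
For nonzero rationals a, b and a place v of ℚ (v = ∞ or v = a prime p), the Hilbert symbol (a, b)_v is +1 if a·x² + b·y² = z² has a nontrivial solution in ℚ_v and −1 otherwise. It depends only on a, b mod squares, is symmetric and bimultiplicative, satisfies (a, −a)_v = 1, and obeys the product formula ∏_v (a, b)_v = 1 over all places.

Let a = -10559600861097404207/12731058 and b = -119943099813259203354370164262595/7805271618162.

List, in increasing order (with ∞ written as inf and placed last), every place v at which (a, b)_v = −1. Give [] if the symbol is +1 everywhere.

[2, inf]

(a, b) ≡ (-94, -24310) mod (ℚ^×)²; places V = {2, 3, 5, 7, 11, 13, 17, 29, 37, 47, ∞}.
(a,b)_2: α=-1, β=-1; u≡1, v≡5 (mod 8); ε(u)ε(v)=0·0, αω(v)=-1·1, βω(u)=-1·0; sum ≡ 1  ⇒  -1.
(a,b)_5: α=0, u≡1; β=1, v≡3 (mod 5); (1|5)=+1, (3|5)=-1; sign (−1)^0·+1^1·-1^0 = +1.
(a,b)_∞: sgn(-94)=−, sgn(-24310)=−, so -1.
(a,b)_7: α=6, u≡4; β=12, v≡4 (mod 7); (4|7)=+1, (4|7)=+1; sign (−1)^0·+1^12·+1^6 = +1.
(a,b)_37: α=2, u≡14; β=2, v≡1 (mod 37); (14|37)=-1, (1|37)=+1; sign (−1)^0·-1^2·+1^2 = +1.
(a,b)_3: α=-2, u≡2; β=-8, v≡2 (mod 3); (2|3)=-1, (2|3)=-1; sign (−1)^0·-1^-8·-1^-2 = +1.
(a,b)_47: α=1, u≡41; β=2, v≡24 (mod 47); (41|47)=-1, (24|47)=+1; sign (−1)^0·-1^2·+1^1 = +1.
(a,b)_29: α=-4, u≡13; β=-6, v≡11 (mod 29); (13|29)=+1, (11|29)=-1; sign (−1)^0·+1^-6·-1^-4 = +1.
(a,b)_11: α=0, u≡3; β=1, v≡4 (mod 11); (3|11)=+1, (4|11)=+1; sign (−1)^0·+1^1·+1^0 = +1.
(a,b)_17: α=2, u≡13; β=3, v≡9 (mod 17); (13|17)=+1, (9|17)=+1; sign (−1)^0·+1^3·+1^2 = +1.
(a,b)_13: α=6, u≡9; β=9, v≡8 (mod 13); (9|13)=+1, (8|13)=-1; sign (−1)^0·+1^9·-1^6 = +1.
Ram(-94, -24310) = {2, ∞}; no ℚ_2-point on the conic.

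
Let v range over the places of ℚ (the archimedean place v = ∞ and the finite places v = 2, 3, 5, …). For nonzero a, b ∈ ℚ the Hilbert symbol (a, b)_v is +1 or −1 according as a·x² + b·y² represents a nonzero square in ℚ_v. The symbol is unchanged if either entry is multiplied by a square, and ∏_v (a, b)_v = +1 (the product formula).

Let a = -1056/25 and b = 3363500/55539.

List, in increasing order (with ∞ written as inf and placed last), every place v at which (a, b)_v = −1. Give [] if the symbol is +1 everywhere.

[]

(a, b) ≡ (-66, 1785) mod (ℚ^×)²; places V = {2, 3, 5, 7, 11, 17, 31, ∞}.
(a,b)_3: α=1, u≡2; β=-3, v≡1 (mod 3); (2|3)=-1, (1|3)=+1; sign (−1)^1·-1^-3·+1^1 = +1.
(a,b)_11: α=1, u≡1; β=-2, v≡1 (mod 11); (1|11)=+1, (1|11)=+1; sign (−1)^0·+1^-2·+1^1 = +1.
(a,b)_2: α=5, β=2; u≡7, v≡1 (mod 8); ε(u)ε(v)=1·0, αω(v)=5·0, βω(u)=2·0; sum ≡ 0  ⇒  +1.
(a,b)_7: α=0, u≡2; β=1, v≡6 (mod 7); (2|7)=+1, (6|7)=-1; sign (−1)^0·+1^1·-1^0 = +1.
(a,b)_5: α=-2, u≡4; β=3, v≡2 (mod 5); (4|5)=+1, (2|5)=-1; sign (−1)^0·+1^3·-1^-2 = +1.
(a,b)_17: α=0, u≡4; β=-1, v≡11 (mod 17); (4|17)=+1, (11|17)=-1; sign (−1)^0·+1^-1·-1^0 = +1.
(a,b)_31: α=0, u≡21; β=2, v≡5 (mod 31); (21|31)=-1, (5|31)=+1; sign (−1)^0·-1^2·+1^0 = +1.
(a,b)_∞: sgn(-66)=−, sgn(1785)=+, so +1.
Ram(a, b) = ∅: the form -66·x² + 1785·y² − z² is isotropic over every ℚ_v, so by Hasse–Minkowski it is isotropic over ℚ.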